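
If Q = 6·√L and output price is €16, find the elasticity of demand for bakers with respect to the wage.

ε = -2

MP_L = (1/2)·6·L^(-1/2), so P·MP_L = w gives 48·L^(-1/2) = w.
Solving, L(w) = (48/w)^(2). This is a constant-elasticity form: L ∝ w^(−2), so ε = −2.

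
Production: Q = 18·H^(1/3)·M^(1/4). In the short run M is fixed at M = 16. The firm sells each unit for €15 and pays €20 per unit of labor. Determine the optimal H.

With M = 16, MP_H = (1/3)·18·H^(-2/3)·16^(1/4) = 12·H^(-2/3).
Profit maximization for a price taker requires P·MP_H = w: 15·12·H^(-2/3) = 20.
So H^(-2/3) = 1/9, which gives H = 27.

H* = 27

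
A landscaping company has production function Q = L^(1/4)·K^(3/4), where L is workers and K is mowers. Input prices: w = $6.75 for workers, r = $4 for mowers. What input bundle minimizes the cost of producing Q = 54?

Cost minimization requires the marginal rate of technical substitution to equal the input-price ratio: MP_L/MP_K = w/r.
Here MP_L/MP_K = (1/4)·(K/L)/(3/4) = (1/3)·(K/L). Setting this equal to 6.75/4 = 1.6875 gives K = 5.0625L.
Substituting into Q = 54: L^(1/4)·(5.0625L)^(3/4) = 54.
Solving, L = 16 and K = 81.

L* = 16, K* = 81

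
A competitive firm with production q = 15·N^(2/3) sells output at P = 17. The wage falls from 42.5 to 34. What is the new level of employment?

From P·MP_N = w with MP_N = 10·N^(-1/3), the labor demand is N(w) = (170/w)^(3).
At w = 42.5: N = 64. At w = 34: N = 125.

N* = 125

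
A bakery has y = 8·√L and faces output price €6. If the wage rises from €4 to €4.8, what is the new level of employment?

L* = 25

From P·MP_L = w with MP_L = 4·L^(-1/2), the labor demand is L(w) = (24/w)^(2).
At w = 4: L = 36. At w = 4.8: L = 25.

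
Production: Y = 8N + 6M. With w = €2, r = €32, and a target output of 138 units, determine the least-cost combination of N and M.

The inputs are perfect substitutes, so the firm uses whichever has the lower cost per unit of output.
Cost per unit of output via N is w/8 = 0.25; via M it is r/6 = 16/3. N is cheaper.
Producing Y = 138 with N alone: N = 17.25, M = 0.

N* = 17.25, M* = 0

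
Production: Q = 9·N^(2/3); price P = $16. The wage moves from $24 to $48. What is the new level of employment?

From P·MP_N = w with MP_N = 6·N^(-1/3), the labor demand is N(w) = (96/w)^(3).
At w = 24: N = 64. At w = 48: N = 8.

N* = 8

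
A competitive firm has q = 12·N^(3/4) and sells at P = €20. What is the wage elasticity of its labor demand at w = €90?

ε = -4

MP_N = (3/4)·12·N^(-1/4), so P·MP_N = w gives 180·N^(-1/4) = w.
Solving, N(w) = (180/w)^(4). This is a constant-elasticity form: N ∝ w^(−4), so ε = −4.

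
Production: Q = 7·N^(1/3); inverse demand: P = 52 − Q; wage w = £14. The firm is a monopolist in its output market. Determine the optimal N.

N* = 8

Marginal revenue from the inverse demand is MR = 52 − 2Q.
The marginal product is MP_N = (7/3)·N^(-2/3).
A monopolist hires until marginal revenue product equals the wage: MR·MP_N = w.
At N, Q = 7·N^(1/3). Substituting and solving: (52 − 14·N^(1/3))·(7/3)·N^(-2/3) = 14 gives N = 8.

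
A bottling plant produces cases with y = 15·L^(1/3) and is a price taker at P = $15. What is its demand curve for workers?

MP_L = (1/3)·15·L^(-2/3) = 5·L^(-2/3).
Setting P·MP_L = w: 75·L^(-2/3) = w.
Solving for L: L^(-2/3) = w/75, so L = (75/w)^(3/2).

L(w) = (75/w)^(3/2)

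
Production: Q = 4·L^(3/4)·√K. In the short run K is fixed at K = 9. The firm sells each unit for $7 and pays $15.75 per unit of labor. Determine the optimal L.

With K = 9, MP_L = (3/4)·4·L^(-1/4)·9^(1/2) = 9·L^(-1/4).
Profit maximization for a price taker requires P·MP_L = w: 7·9·L^(-1/4) = 15.75.
So L^(-1/4) = 0.25, which gives L = 256.

L* = 256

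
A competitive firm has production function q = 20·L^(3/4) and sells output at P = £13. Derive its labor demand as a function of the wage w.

MP_L = (3/4)·20·L^(-1/4) = 15·L^(-1/4).
Setting P·MP_L = w: 195·L^(-1/4) = w.
Solving for L: L^(-1/4) = w/195, so L = (195/w)^(4).

L(w) = (195/w)^(4)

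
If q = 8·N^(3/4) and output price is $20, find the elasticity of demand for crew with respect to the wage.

MP_N = (3/4)·8·N^(-1/4), so P·MP_N = w gives 120·N^(-1/4) = w.
Solving, N(w) = (120/w)^(4). This is a constant-elasticity form: N ∝ w^(−4), so ε = −4.

ε = -4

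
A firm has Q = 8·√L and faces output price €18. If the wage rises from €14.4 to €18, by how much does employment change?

ΔL = -9

From P·MP_L = w with MP_L = 4·L^(-1/2), the labor demand is L(w) = (72/w)^(2).
At w = 14.4: L = 25. At w = 18: L = 16.
ΔL = 16 − 25 = -9.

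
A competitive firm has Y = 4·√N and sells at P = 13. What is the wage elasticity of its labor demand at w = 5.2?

MP_N = (1/2)·4·N^(-1/2), so P·MP_N = w gives 26·N^(-1/2) = w.
Solving, N(w) = (26/w)^(2). This is a constant-elasticity form: N ∝ w^(−2), so ε = −2.

ε = -2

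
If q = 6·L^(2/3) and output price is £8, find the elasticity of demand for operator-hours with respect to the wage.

MP_L = (2/3)·6·L^(-1/3), so P·MP_L = w gives 32·L^(-1/3) = w.
Solving, L(w) = (32/w)^(3). This is a constant-elasticity form: L ∝ w^(−3), so ε = −3.

ε = -3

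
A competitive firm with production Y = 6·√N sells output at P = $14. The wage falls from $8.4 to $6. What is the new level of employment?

N* = 49

From P·MP_N = w with MP_N = 3·N^(-1/2), the labor demand is N(w) = (42/w)^(2).
At w = 8.4: N = 25. At w = 6: N = 49.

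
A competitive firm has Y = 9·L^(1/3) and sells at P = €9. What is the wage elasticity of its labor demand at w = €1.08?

MP_L = (1/3)·9·L^(-2/3), so P·MP_L = w gives 27·L^(-2/3) = w.
Solving, L(w) = (27/w)^(3/2). This is a constant-elasticity form: L ∝ w^(−3/2), so ε = −3/2.

ε = -1.5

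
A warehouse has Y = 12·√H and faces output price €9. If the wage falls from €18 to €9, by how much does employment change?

From P·MP_H = w with MP_H = 6·H^(-1/2), the labor demand is H(w) = (54/w)^(2).
At w = 18: H = 9. At w = 9: H = 36.
ΔH = 36 − 9 = 27.

ΔH = 27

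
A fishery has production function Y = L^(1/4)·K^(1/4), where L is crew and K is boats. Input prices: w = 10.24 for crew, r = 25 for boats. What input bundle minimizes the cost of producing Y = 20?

L* = 625, K* = 256

Cost minimization requires the marginal rate of technical substitution to equal the input-price ratio: MP_L/MP_K = w/r.
Here MP_L/MP_K = (1/4)·(K/L)/(1/4) = (K/L). Setting this equal to 10.24/25 = 0.4096 gives K = 0.4096L.
Substituting into Y = 20: L^(1/4)·(0.4096L)^(1/4) = 20.
Solving, L = 625 and K = 256.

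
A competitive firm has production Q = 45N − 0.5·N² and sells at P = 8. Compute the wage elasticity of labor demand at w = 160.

ε = -0.8

From P·MP_N = w with MP_N = 45 − N, labor demand is N(w) = 45 − w/8.
dN/dw = −1/(8) = -0.125.
At w = 160, N = 25, so ε = (dN/dw)·(w/N) = (-0.125)·(160/25) = -0.8.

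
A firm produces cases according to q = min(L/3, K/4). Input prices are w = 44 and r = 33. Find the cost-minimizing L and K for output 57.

With a fixed-proportions technology, the cost-minimizing bundle uses no slack in either input: L/3 = K/4 = q.
So L = 3·57 = 171 and K = 4·57 = 228.

L* = 171, K* = 228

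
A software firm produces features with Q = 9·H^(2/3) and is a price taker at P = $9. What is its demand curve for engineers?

H(w) = 157464/w³

MP_H = (2/3)·9·H^(-1/3) = 6·H^(-1/3).
Setting P·MP_H = w: 54·H^(-1/3) = w.
Solving for H: H^(-1/3) = w/54, so H = (54/w)^(3).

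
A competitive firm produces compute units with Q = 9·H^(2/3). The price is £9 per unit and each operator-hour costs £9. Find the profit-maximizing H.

H* = 216

MP_H = (2/3)·9·H^(-1/3) = 6·H^(-1/3).
Profit maximization for a price taker requires P·MP_H = w: 9·6·H^(-1/3) = 9.
So H^(-1/3) = 1/6, which gives H = 216.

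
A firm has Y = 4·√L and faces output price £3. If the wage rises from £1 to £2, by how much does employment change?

From P·MP_L = w with MP_L = 2·L^(-1/2), the labor demand is L(w) = (6/w)^(2).
At w = 1: L = 36. At w = 2: L = 9.
ΔL = 9 − 36 = -27.

ΔL = -27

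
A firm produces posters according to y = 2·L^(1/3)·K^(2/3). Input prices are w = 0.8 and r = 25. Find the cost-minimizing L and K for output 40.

Cost minimization requires the marginal rate of technical substitution to equal the input-price ratio: MP_L/MP_K = w/r.
Here MP_L/MP_K = (1/3)·(K/L)/(2/3) = 0.5·(K/L). Setting this equal to 0.8/25 = 0.032 gives K = 0.064L.
Substituting into y = 40: 2·L^(1/3)·(0.064L)^(2/3) = 40.
Solving, L = 125 and K = 8.

L* = 125, K* = 8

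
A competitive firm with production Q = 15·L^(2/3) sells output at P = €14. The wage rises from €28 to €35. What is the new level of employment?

L* = 64

From P·MP_L = w with MP_L = 10·L^(-1/3), the labor demand is L(w) = (140/w)^(3).
At w = 28: L = 125. At w = 35: L = 64.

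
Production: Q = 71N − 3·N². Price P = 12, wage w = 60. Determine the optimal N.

The marginal product of N is MP_N = 71 − 6N.
A price-taking firm hires until the value of the marginal product equals the wage: P·MP_N = w, so 12·(71 − 6N) = 60.
Then 71 − 6N = 5, giving N = 11.

N* = 11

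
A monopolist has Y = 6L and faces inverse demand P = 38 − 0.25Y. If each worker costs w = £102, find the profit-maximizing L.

L* = 7

Marginal revenue from the inverse demand is MR = 38 − 0.5Y.
The marginal product is MP_L = 6.
A monopolist hires until marginal revenue product equals the wage: MR·MP_L = w.
(38 − 3L)·6 = 102, so L = 7.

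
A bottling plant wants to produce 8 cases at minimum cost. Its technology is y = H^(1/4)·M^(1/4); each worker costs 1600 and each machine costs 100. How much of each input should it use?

H* = 16, M* = 256

Cost minimization requires the marginal rate of technical substitution to equal the input-price ratio: MP_H/MP_M = w/r.
Here MP_H/MP_M = (1/4)·(M/H)/(1/4) = (M/H). Setting this equal to 1600/100 = 16 gives M = 16H.
Substituting into y = 8: H^(1/4)·(16H)^(1/4) = 8.
Solving, H = 16 and M = 256.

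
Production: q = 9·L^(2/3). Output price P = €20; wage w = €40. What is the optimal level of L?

L* = 27

MP_L = (2/3)·9·L^(-1/3) = 6·L^(-1/3).
Profit maximization for a price taker requires P·MP_L = w: 20·6·L^(-1/3) = 40.
So L^(-1/3) = 1/3, which gives L = 27.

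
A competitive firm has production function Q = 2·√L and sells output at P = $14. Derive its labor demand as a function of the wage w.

MP_L = (1/2)·2·L^(-1/2) = L^(-1/2).
Setting P·MP_L = w: 14·L^(-1/2) = w.
Solving for L: L^(-1/2) = w/14, so L = (14/w)^(2).

L(w) = 196/w²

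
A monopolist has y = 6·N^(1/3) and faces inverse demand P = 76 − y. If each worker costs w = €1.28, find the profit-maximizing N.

Marginal revenue from the inverse demand is MR = 76 − 2y.
The marginal product is MP_N = 2·N^(-2/3).
A monopolist hires until marginal revenue product equals the wage: MR·MP_N = w.
At N, y = 6·N^(1/3). Substituting and solving: (76 − 12·N^(1/3))·2·N^(-2/3) = 1.28 gives N = 125.

N* = 125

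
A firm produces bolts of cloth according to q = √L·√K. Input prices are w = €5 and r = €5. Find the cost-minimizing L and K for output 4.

L* = 4, K* = 4

Cost minimization requires the marginal rate of technical substitution to equal the input-price ratio: MP_L/MP_K = w/r.
Here MP_L/MP_K = (1/2)·(K/L)/(1/2) = (K/L). Setting this equal to 5/5 = 1 gives K = L.
Substituting into q = 4: L^(1/2)·(L)^(1/2) = 4.
Solving, L = 4 and K = 4.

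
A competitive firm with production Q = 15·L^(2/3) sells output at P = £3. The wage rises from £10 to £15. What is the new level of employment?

From P·MP_L = w with MP_L = 10·L^(-1/3), the labor demand is L(w) = (30/w)^(3).
At w = 10: L = 27. At w = 15: L = 8.

L* = 8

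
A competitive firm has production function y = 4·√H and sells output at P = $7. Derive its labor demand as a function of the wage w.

H(w) = 196/w²

MP_H = (1/2)·4·H^(-1/2) = 2·H^(-1/2).
Setting P·MP_H = w: 14·H^(-1/2) = w.
Solving for H: H^(-1/2) = w/14, so H = (14/w)^(2).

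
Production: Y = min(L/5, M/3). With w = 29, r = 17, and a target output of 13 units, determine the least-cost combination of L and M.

L* = 65, M* = 39

With a fixed-proportions technology, the cost-minimizing bundle uses no slack in either input: L/5 = M/3 = Y.
So L = 5·13 = 65 and M = 3·13 = 39.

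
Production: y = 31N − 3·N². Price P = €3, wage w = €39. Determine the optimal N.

N* = 3

The marginal product of N is MP_N = 31 − 6N.
A price-taking firm hires until the value of the marginal product equals the wage: P·MP_N = w, so 3·(31 − 6N) = 39.
Then 31 − 6N = 13, giving N = 3.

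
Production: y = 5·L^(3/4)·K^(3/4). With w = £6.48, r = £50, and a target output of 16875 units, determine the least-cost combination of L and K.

Cost minimization requires the marginal rate of technical substitution to equal the input-price ratio: MP_L/MP_K = w/r.
Here MP_L/MP_K = (3/4)·(K/L)/(3/4) = (K/L). Setting this equal to 6.48/50 = 0.1296 gives K = 0.1296L.
Substituting into y = 16875: 5·L^(3/4)·(0.1296L)^(3/4) = 16875.
Solving, L = 625 and K = 81.

L* = 625, K* = 81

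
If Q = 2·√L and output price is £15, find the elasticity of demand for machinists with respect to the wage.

MP_L = (1/2)·2·L^(-1/2), so P·MP_L = w gives 15·L^(-1/2) = w.
Solving, L(w) = (15/w)^(2). This is a constant-elasticity form: L ∝ w^(−2), so ε = −2.

ε = -2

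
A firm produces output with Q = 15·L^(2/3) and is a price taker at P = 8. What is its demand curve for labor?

L(w) = 512000/w³

MP_L = (2/3)·15·L^(-1/3) = 10·L^(-1/3).
Setting P·MP_L = w: 80·L^(-1/3) = w.
Solving for L: L^(-1/3) = w/80, so L = (80/w)^(3).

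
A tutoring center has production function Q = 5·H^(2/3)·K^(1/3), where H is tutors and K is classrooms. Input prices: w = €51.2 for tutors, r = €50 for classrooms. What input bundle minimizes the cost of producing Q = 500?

H* = 125, K* = 64

Cost minimization requires the marginal rate of technical substitution to equal the input-price ratio: MP_H/MP_K = w/r.
Here MP_H/MP_K = (2/3)·(K/H)/(1/3) = 2·(K/H). Setting this equal to 51.2/50 = 1.024 gives K = 0.512H.
Substituting into Q = 500: 5·H^(2/3)·(0.512H)^(1/3) = 500.
Solving, H = 125 and K = 64.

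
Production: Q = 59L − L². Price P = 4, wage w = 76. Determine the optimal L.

The marginal product of L is MP_L = 59 − 2L.
A price-taking firm hires until the value of the marginal product equals the wage: P·MP_L = w, so 4·(59 − 2L) = 76.
Then 59 − 2L = 19, giving L = 20.

L* = 20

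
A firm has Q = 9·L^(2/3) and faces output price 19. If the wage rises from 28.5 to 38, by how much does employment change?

ΔL = -37

From P·MP_L = w with MP_L = 6·L^(-1/3), the labor demand is L(w) = (114/w)^(3).
At w = 28.5: L = 64. At w = 38: L = 27.
ΔL = 27 − 64 = -37.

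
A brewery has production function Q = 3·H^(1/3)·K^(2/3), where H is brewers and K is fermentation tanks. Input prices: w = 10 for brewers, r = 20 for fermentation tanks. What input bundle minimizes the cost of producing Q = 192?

Cost minimization requires the marginal rate of technical substitution to equal the input-price ratio: MP_H/MP_K = w/r.
Here MP_H/MP_K = (1/3)·(K/H)/(2/3) = 0.5·(K/H). Setting this equal to 10/20 = 0.5 gives K = H.
Substituting into Q = 192: 3·H^(1/3)·(H)^(2/3) = 192.
Solving, H = 64 and K = 64.

H* = 64, K* = 64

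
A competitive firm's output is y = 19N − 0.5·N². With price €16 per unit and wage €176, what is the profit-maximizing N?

The marginal product of N is MP_N = 19 − N.
A price-taking firm hires until the value of the marginal product equals the wage: P·MP_N = w, so 16·(19 − N) = 176.
Then 19 − N = 11, giving N = 8.

N* = 8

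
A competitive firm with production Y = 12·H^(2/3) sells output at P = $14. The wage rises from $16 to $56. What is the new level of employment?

H* = 8

From P·MP_H = w with MP_H = 8·H^(-1/3), the labor demand is H(w) = (112/w)^(3).
At w = 16: H = 343. At w = 56: H = 8.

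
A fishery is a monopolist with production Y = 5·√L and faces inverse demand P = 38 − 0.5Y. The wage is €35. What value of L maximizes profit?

L* = 4

Marginal revenue from the inverse demand is MR = 38 − Y.
The marginal product is MP_L = 2.5·L^(-1/2).
A monopolist hires until marginal revenue product equals the wage: MR·MP_L = w.
At L, Y = 5·√L. Substituting and solving: (38 − 5·√L)·2.5·L^(-1/2) = 35 gives L = 4.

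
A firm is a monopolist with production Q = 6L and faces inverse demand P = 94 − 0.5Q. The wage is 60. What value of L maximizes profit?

L* = 14

Marginal revenue from the inverse demand is MR = 94 − Q.
The marginal product is MP_L = 6.
A monopolist hires until marginal revenue product equals the wage: MR·MP_L = w.
(94 − 6L)·6 = 60, so L = 14.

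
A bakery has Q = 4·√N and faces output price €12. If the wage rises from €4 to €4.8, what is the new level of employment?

N* = 25

From P·MP_N = w with MP_N = 2·N^(-1/2), the labor demand is N(w) = (24/w)^(2).
At w = 4: N = 36. At w = 4.8: N = 25.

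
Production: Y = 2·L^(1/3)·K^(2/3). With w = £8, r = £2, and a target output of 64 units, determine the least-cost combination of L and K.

L* = 8, K* = 64

Cost minimization requires the marginal rate of technical substitution to equal the input-price ratio: MP_L/MP_K = w/r.
Here MP_L/MP_K = (1/3)·(K/L)/(2/3) = 0.5·(K/L). Setting this equal to 8/2 = 4 gives K = 8L.
Substituting into Y = 64: 2·L^(1/3)·(8L)^(2/3) = 64.
Solving, L = 8 and K = 64.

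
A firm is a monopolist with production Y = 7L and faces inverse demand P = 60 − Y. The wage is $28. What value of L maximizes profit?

Marginal revenue from the inverse demand is MR = 60 − 2Y.
The marginal product is MP_L = 7.
A monopolist hires until marginal revenue product equals the wage: MR·MP_L = w.
(60 − 14L)·7 = 28, so L = 4.

L* = 4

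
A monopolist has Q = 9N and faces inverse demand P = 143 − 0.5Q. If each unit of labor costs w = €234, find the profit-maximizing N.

Marginal revenue from the inverse demand is MR = 143 − Q.
The marginal product is MP_N = 9.
A monopolist hires until marginal revenue product equals the wage: MR·MP_N = w.
(143 − 9N)·9 = 234, so N = 13.

N* = 13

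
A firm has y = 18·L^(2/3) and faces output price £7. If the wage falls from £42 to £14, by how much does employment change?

From P·MP_L = w with MP_L = 12·L^(-1/3), the labor demand is L(w) = (84/w)^(3).
At w = 42: L = 8. At w = 14: L = 216.
ΔL = 216 − 8 = 208.

ΔL = 208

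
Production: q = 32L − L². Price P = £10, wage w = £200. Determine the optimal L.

L* = 6

The marginal product of L is MP_L = 32 − 2L.
A price-taking firm hires until the value of the marginal product equals the wage: P·MP_L = w, so 10·(32 − 2L) = 200.
Then 32 − 2L = 20, giving L = 6.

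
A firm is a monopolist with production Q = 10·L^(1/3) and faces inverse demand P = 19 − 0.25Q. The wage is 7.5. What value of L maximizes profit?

L* = 8

Marginal revenue from the inverse demand is MR = 19 − 0.5Q.
The marginal product is MP_L = (10/3)·L^(-2/3).
A monopolist hires until marginal revenue product equals the wage: MR·MP_L = w.
At L, Q = 10·L^(1/3). Substituting and solving: (19 − 5·L^(1/3))·(10/3)·L^(-2/3) = 7.5 gives L = 8.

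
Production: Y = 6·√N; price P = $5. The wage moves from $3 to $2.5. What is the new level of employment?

From P·MP_N = w with MP_N = 3·N^(-1/2), the labor demand is N(w) = (15/w)^(2).
At w = 3: N = 25. At w = 2.5: N = 36.

N* = 36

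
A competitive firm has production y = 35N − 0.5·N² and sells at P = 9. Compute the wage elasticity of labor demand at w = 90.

From P·MP_N = w with MP_N = 35 − N, labor demand is N(w) = 35 − w/9.
dN/dw = −1/(9) = -1/9.
At w = 90, N = 25, so ε = (dN/dw)·(w/N) = (-1/9)·(90/25) = -0.4.

ε = -0.4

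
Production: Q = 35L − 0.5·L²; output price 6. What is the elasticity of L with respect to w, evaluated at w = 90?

From P·MP_L = w with MP_L = 35 − L, labor demand is L(w) = 35 − w/6.
dL/dw = −1/(6) = -1/6.
At w = 90, L = 20, so ε = (dL/dw)·(w/L) = (-1/6)·(90/20) = -0.75.

ε = -0.75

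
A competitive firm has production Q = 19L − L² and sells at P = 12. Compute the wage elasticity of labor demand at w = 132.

From P·MP_L = w with MP_L = 19 − 2L, labor demand is L(w) = (19 − w/12)/2.
dL/dw = −1/(24) = -1/24.
At w = 132, L = 4, so ε = (dL/dw)·(w/L) = (-1/24)·(132/4) = -1.375.

ε = -1.375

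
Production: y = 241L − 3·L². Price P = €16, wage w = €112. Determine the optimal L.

The marginal product of L is MP_L = 241 − 6L.
A price-taking firm hires until the value of the marginal product equals the wage: P·MP_L = w, so 16·(241 − 6L) = 112.
Then 241 − 6L = 7, giving L = 39.

L* = 39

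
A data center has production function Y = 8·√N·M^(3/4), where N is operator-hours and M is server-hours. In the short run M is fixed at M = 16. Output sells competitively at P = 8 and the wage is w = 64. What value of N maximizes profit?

N* = 16

With M = 16, MP_N = (1/2)·8·N^(-1/2)·16^(3/4) = 32·N^(-1/2).
Profit maximization for a price taker requires P·MP_N = w: 8·32·N^(-1/2) = 64.
So N^(-1/2) = 0.25, which gives N = 16.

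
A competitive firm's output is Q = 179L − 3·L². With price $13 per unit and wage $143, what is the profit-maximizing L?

L* = 28

The marginal product of L is MP_L = 179 − 6L.
A price-taking firm hires until the value of the marginal product equals the wage: P·MP_L = w, so 13·(179 − 6L) = 143.
Then 179 − 6L = 11, giving L = 28.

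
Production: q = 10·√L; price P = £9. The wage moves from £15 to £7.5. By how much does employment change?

ΔL = 27

From P·MP_L = w with MP_L = 5·L^(-1/2), the labor demand is L(w) = (45/w)^(2).
At w = 15: L = 9. At w = 7.5: L = 36.
ΔL = 36 − 9 = 27.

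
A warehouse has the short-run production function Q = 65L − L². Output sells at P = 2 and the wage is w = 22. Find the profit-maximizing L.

The marginal product of L is MP_L = 65 − 2L.
A price-taking firm hires until the value of the marginal product equals the wage: P·MP_L = w, so 2·(65 − 2L) = 22.
Then 65 − 2L = 11, giving L = 27.

L* = 27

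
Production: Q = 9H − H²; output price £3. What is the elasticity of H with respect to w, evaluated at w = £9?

ε = -0.5

From P·MP_H = w with MP_H = 9 − 2H, labor demand is H(w) = (9 − w/3)/2.
dH/dw = −1/(6) = -1/6.
At w = 9, H = 3, so ε = (dH/dw)·(w/H) = (-1/6)·(9/3) = -0.5.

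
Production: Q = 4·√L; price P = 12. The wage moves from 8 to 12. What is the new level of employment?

L* = 4

From P·MP_L = w with MP_L = 2·L^(-1/2), the labor demand is L(w) = (24/w)^(2).
At w = 8: L = 9. At w = 12: L = 4.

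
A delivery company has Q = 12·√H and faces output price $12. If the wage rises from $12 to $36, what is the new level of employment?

H* = 4

From P·MP_H = w with MP_H = 6·H^(-1/2), the labor demand is H(w) = (72/w)^(2).
At w = 12: H = 36. At w = 36: H = 4.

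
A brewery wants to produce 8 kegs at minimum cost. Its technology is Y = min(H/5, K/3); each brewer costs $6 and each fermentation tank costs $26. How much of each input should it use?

With a fixed-proportions technology, the cost-minimizing bundle uses no slack in either input: H/5 = K/3 = Y.
So H = 5·8 = 40 and K = 3·8 = 24.

H* = 40, K* = 24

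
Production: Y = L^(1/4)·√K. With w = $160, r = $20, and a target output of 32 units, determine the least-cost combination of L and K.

Cost minimization requires the marginal rate of technical substitution to equal the input-price ratio: MP_L/MP_K = w/r.
Here MP_L/MP_K = (1/4)·(K/L)/(1/2) = 0.5·(K/L). Setting this equal to 160/20 = 8 gives K = 16L.
Substituting into Y = 32: L^(1/4)·(16L)^(1/2) = 32.
Solving, L = 16 and K = 256.

L* = 16, K* = 256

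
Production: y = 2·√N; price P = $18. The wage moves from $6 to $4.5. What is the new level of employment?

N* = 16

From P·MP_N = w with MP_N = N^(-1/2), the labor demand is N(w) = (18/w)^(2).
At w = 6: N = 9. At w = 4.5: N = 16.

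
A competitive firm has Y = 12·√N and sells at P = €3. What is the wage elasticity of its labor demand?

ε = -2

MP_N = (1/2)·12·N^(-1/2), so P·MP_N = w gives 18·N^(-1/2) = w.
Solving, N(w) = (18/w)^(2). This is a constant-elasticity form: N ∝ w^(−2), so ε = −2.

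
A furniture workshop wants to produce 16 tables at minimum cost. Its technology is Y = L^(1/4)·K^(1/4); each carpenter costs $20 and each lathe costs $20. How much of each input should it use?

Cost minimization requires the marginal rate of technical substitution to equal the input-price ratio: MP_L/MP_K = w/r.
Here MP_L/MP_K = (1/4)·(K/L)/(1/4) = (K/L). Setting this equal to 20/20 = 1 gives K = L.
Substituting into Y = 16: L^(1/4)·(L)^(1/4) = 16.
Solving, L = 256 and K = 256.

L* = 256, K* = 256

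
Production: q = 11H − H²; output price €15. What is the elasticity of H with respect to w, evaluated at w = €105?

From P·MP_H = w with MP_H = 11 − 2H, labor demand is H(w) = (11 − w/15)/2.
dH/dw = −1/(30) = -1/30.
At w = 105, H = 2, so ε = (dH/dw)·(w/H) = (-1/30)·(105/2) = -1.75.

ε = -1.75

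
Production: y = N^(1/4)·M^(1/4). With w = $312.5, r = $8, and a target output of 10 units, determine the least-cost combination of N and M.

Cost minimization requires the marginal rate of technical substitution to equal the input-price ratio: MP_N/MP_M = w/r.
Here MP_N/MP_M = (1/4)·(M/N)/(1/4) = (M/N). Setting this equal to 312.5/8 = 39.0625 gives M = 39.0625N.
Substituting into y = 10: N^(1/4)·(39.0625N)^(1/4) = 10.
Solving, N = 16 and M = 625.

N* = 16, M* = 625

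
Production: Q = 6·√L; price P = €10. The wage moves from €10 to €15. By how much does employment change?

From P·MP_L = w with MP_L = 3·L^(-1/2), the labor demand is L(w) = (30/w)^(2).
At w = 10: L = 9. At w = 15: L = 4.
ΔL = 4 − 9 = -5.

ΔL = -5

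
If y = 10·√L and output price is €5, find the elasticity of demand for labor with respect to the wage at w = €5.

MP_L = (1/2)·10·L^(-1/2), so P·MP_L = w gives 25·L^(-1/2) = w.
Solving, L(w) = (25/w)^(2). This is a constant-elasticity form: L ∝ w^(−2), so ε = −2.

ε = -2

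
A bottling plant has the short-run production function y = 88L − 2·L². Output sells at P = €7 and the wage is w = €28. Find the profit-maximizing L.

The marginal product of L is MP_L = 88 − 4L.
A price-taking firm hires until the value of the marginal product equals the wage: P·MP_L = w, so 7·(88 − 4L) = 28.
Then 88 − 4L = 4, giving L = 21.

L* = 21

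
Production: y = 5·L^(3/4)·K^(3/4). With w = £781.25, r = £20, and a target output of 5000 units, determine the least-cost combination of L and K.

Cost minimization requires the marginal rate of technical substitution to equal the input-price ratio: MP_L/MP_K = w/r.
Here MP_L/MP_K = (3/4)·(K/L)/(3/4) = (K/L). Setting this equal to 781.25/20 = 39.0625 gives K = 39.0625L.
Substituting into y = 5000: 5·L^(3/4)·(39.0625L)^(3/4) = 5000.
Solving, L = 16 and K = 625.

L* = 16, K* = 625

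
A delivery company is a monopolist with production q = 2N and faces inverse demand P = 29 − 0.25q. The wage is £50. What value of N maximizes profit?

N* = 4

Marginal revenue from the inverse demand is MR = 29 − 0.5q.
The marginal product is MP_N = 2.
A monopolist hires until marginal revenue product equals the wage: MR·MP_N = w.
(29 − N)·2 = 50, so N = 4.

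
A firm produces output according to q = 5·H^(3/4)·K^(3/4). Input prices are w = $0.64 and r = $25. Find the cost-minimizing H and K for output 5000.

H* = 625, K* = 16

Cost minimization requires the marginal rate of technical substitution to equal the input-price ratio: MP_H/MP_K = w/r.
Here MP_H/MP_K = (3/4)·(K/H)/(3/4) = (K/H). Setting this equal to 0.64/25 = 0.0256 gives K = 0.0256H.
Substituting into q = 5000: 5·H^(3/4)·(0.0256H)^(3/4) = 5000.
Solving, H = 625 and K = 16.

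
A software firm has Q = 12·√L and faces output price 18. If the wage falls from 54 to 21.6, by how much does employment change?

From P·MP_L = w with MP_L = 6·L^(-1/2), the labor demand is L(w) = (108/w)^(2).
At w = 54: L = 4. At w = 21.6: L = 25.
ΔL = 25 − 4 = 21.

ΔL = 21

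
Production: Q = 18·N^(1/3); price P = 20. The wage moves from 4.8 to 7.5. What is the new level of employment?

N* = 64

From P·MP_N = w with MP_N = 6·N^(-2/3), the labor demand is N(w) = (120/w)^(3/2).
At w = 4.8: N = 125. At w = 7.5: N = 64.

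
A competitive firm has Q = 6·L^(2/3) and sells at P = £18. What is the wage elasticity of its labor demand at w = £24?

MP_L = (2/3)·6·L^(-1/3), so P·MP_L = w gives 72·L^(-1/3) = w.
Solving, L(w) = (72/w)^(3). This is a constant-elasticity form: L ∝ w^(−3), so ε = −3.

ε = -3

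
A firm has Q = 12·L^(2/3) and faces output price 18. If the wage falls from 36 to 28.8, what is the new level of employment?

From P·MP_L = w with MP_L = 8·L^(-1/3), the labor demand is L(w) = (144/w)^(3).
At w = 36: L = 64. At w = 28.8: L = 125.

L* = 125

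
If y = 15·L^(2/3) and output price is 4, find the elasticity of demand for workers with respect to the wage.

MP_L = (2/3)·15·L^(-1/3), so P·MP_L = w gives 40·L^(-1/3) = w.
Solving, L(w) = (40/w)^(3). This is a constant-elasticity form: L ∝ w^(−3), so ε = −3.

ε = -3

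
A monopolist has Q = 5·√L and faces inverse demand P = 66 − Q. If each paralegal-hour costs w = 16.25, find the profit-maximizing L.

Marginal revenue from the inverse demand is MR = 66 − 2Q.
The marginal product is MP_L = 2.5·L^(-1/2).
A monopolist hires until marginal revenue product equals the wage: MR·MP_L = w.
At L, Q = 5·√L. Substituting and solving: (66 − 10·√L)·2.5·L^(-1/2) = 16.25 gives L = 16.

L* = 16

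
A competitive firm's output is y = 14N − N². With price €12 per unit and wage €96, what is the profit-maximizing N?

The marginal product of N is MP_N = 14 − 2N.
A price-taking firm hires until the value of the marginal product equals the wage: P·MP_N = w, so 12·(14 − 2N) = 96.
Then 14 − 2N = 8, giving N = 3.

N* = 3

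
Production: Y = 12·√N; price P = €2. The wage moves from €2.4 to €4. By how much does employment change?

ΔN = -16

From P·MP_N = w with MP_N = 6·N^(-1/2), the labor demand is N(w) = (12/w)^(2).
At w = 2.4: N = 25. At w = 4: N = 9.
ΔN = 9 − 25 = -16.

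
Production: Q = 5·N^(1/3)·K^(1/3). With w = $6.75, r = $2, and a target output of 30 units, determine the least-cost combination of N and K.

N* = 8, K* = 27

Cost minimization requires the marginal rate of technical substitution to equal the input-price ratio: MP_N/MP_K = w/r.
Here MP_N/MP_K = (1/3)·(K/N)/(1/3) = (K/N). Setting this equal to 6.75/2 = 3.375 gives K = 3.375N.
Substituting into Q = 30: 5·N^(1/3)·(3.375N)^(1/3) = 30.
Solving, N = 8 and K = 27.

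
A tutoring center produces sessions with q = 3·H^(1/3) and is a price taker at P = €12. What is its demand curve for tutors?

H(w) = (12/w)^(3/2)

MP_H = (1/3)·3·H^(-2/3) = H^(-2/3).
Setting P·MP_H = w: 12·H^(-2/3) = w.
Solving for H: H^(-2/3) = w/12, so H = (12/w)^(3/2).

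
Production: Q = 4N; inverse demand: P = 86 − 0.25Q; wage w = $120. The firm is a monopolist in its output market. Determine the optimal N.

Marginal revenue from the inverse demand is MR = 86 − 0.5Q.
The marginal product is MP_N = 4.
A monopolist hires until marginal revenue product equals the wage: MR·MP_N = w.
(86 − 2N)·4 = 120, so N = 28.

N* = 28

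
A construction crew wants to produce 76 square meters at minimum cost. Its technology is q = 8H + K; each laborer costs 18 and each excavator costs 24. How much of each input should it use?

H* = 9.5, K* = 0

The inputs are perfect substitutes, so the firm uses whichever has the lower cost per unit of output.
Cost per unit of output via H is 2.25; via K it is 24. H is cheaper.
Producing q = 76 with H alone: H = 9.5, K = 0.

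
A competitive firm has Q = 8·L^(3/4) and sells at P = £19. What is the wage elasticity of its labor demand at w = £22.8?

ε = -4

MP_L = (3/4)·8·L^(-1/4), so P·MP_L = w gives 114·L^(-1/4) = w.
Solving, L(w) = (114/w)^(4). This is a constant-elasticity form: L ∝ w^(−4), so ε = −4.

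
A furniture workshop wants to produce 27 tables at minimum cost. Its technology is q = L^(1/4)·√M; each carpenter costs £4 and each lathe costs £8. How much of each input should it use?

Cost minimization requires the marginal rate of technical substitution to equal the input-price ratio: MP_L/MP_M = w/r.
Here MP_L/MP_M = (1/4)·(M/L)/(1/2) = 0.5·(M/L). Setting this equal to 4/8 = 0.5 gives M = L.
Substituting into q = 27: L^(1/4)·(L)^(1/2) = 27.
Solving, L = 81 and M = 81.

L* = 81, M* = 81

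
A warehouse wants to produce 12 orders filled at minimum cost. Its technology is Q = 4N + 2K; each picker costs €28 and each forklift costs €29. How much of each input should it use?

N* = 3, K* = 0

The inputs are perfect substitutes, so the firm uses whichever has the lower cost per unit of output.
Cost per unit of output via N is w/4 = 7; via K it is r/2 = 14.5. N is cheaper.
Producing Q = 12 with N alone: N = 3, K = 0.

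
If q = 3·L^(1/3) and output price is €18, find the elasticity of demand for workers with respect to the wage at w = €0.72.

MP_L = (1/3)·3·L^(-2/3), so P·MP_L = w gives 18·L^(-2/3) = w.
Solving, L(w) = (18/w)^(3/2). This is a constant-elasticity form: L ∝ w^(−3/2), so ε = −3/2.

ε = -1.5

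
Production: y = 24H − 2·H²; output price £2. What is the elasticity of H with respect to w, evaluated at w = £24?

ε = -1

From P·MP_H = w with MP_H = 24 − 4H, labor demand is H(w) = (24 − w/2)/4.
dH/dw = −1/(8) = -0.125.
At w = 24, H = 3, so ε = (dH/dw)·(w/H) = (-0.125)·(24/3) = -1.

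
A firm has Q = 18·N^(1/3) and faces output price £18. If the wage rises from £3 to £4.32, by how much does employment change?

From P·MP_N = w with MP_N = 6·N^(-2/3), the labor demand is N(w) = (108/w)^(3/2).
At w = 3: N = 216. At w = 4.32: N = 125.
ΔN = 125 − 216 = -91.

ΔN = -91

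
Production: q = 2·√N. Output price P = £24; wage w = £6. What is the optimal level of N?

N* = 16

MP_N = (1/2)·2·N^(-1/2) = N^(-1/2).
Profit maximization for a price taker requires P·MP_N = w: 24·N^(-1/2) = 6.
So N^(-1/2) = 0.25, which gives N = 16.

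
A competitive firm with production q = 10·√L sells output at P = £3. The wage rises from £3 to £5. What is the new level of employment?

From P·MP_L = w with MP_L = 5·L^(-1/2), the labor demand is L(w) = (15/w)^(2).
At w = 3: L = 25. At w = 5: L = 9.

L* = 9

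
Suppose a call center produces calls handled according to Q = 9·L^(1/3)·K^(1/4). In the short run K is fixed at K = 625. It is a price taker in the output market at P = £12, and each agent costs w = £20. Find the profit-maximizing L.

With K = 625, MP_L = (1/3)·9·L^(-2/3)·625^(1/4) = 15·L^(-2/3).
Profit maximization for a price taker requires P·MP_L = w: 12·15·L^(-2/3) = 20.
So L^(-2/3) = 1/9, which gives L = 27.

L* = 27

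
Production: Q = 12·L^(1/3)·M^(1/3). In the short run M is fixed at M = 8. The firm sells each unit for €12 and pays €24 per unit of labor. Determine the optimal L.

L* = 8

With M = 8, MP_L = (1/3)·12·L^(-2/3)·8^(1/3) = 8·L^(-2/3).
Profit maximization for a price taker requires P·MP_L = w: 12·8·L^(-2/3) = 24.
So L^(-2/3) = 0.25, which gives L = 8.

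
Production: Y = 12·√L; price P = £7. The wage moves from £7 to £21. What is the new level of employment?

From P·MP_L = w with MP_L = 6·L^(-1/2), the labor demand is L(w) = (42/w)^(2).
At w = 7: L = 36. At w = 21: L = 4.

L* = 4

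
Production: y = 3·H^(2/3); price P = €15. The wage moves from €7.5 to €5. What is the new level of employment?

H* = 216

From P·MP_H = w with MP_H = 2·H^(-1/3), the labor demand is H(w) = (30/w)^(3).
At w = 7.5: H = 64. At w = 5: H = 216.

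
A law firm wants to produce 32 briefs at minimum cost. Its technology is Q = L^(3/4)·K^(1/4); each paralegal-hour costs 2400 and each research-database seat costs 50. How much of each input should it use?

L* = 16, K* = 256

Cost minimization requires the marginal rate of technical substitution to equal the input-price ratio: MP_L/MP_K = w/r.
Here MP_L/MP_K = (3/4)·(K/L)/(1/4) = 3·(K/L). Setting this equal to 2400/50 = 48 gives K = 16L.
Substituting into Q = 32: L^(3/4)·(16L)^(1/4) = 32.
Solving, L = 16 and K = 256.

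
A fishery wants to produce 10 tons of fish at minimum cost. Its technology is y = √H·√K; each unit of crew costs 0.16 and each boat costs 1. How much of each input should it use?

H* = 25, K* = 4

Cost minimization requires the marginal rate of technical substitution to equal the input-price ratio: MP_H/MP_K = w/r.
Here MP_H/MP_K = (1/2)·(K/H)/(1/2) = (K/H). Setting this equal to 0.16/1 = 0.16 gives K = 0.16H.
Substituting into y = 10: H^(1/2)·(0.16H)^(1/2) = 10.
Solving, H = 25 and K = 4.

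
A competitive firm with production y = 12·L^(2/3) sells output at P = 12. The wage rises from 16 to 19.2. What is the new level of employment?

L* = 125

From P·MP_L = w with MP_L = 8·L^(-1/3), the labor demand is L(w) = (96/w)^(3).
At w = 16: L = 216. At w = 19.2: L = 125.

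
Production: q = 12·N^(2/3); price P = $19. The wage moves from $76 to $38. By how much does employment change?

From P·MP_N = w with MP_N = 8·N^(-1/3), the labor demand is N(w) = (152/w)^(3).
At w = 76: N = 8. At w = 38: N = 64.
ΔN = 64 − 8 = 56.

ΔN = 56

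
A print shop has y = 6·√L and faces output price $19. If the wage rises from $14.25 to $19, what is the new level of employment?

L* = 9

From P·MP_L = w with MP_L = 3·L^(-1/2), the labor demand is L(w) = (57/w)^(2).
At w = 14.25: L = 16. At w = 19: L = 9.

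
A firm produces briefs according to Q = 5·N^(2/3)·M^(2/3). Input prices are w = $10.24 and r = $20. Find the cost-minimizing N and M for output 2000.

Cost minimization requires the marginal rate of technical substitution to equal the input-price ratio: MP_N/MP_M = w/r.
Here MP_N/MP_M = (2/3)·(M/N)/(2/3) = (M/N). Setting this equal to 10.24/20 = 0.512 gives M = 0.512N.
Substituting into Q = 2000: 5·N^(2/3)·(0.512N)^(2/3) = 2000.
Solving, N = 125 and M = 64.

N* = 125, M* = 64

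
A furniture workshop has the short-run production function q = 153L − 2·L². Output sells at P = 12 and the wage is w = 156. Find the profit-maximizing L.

L* = 35

The marginal product of L is MP_L = 153 − 4L.
A price-taking firm hires until the value of the marginal product equals the wage: P·MP_L = w, so 12·(153 − 4L) = 156.
Then 153 − 4L = 13, giving L = 35.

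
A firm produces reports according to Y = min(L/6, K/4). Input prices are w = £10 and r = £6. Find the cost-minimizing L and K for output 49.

L* = 294, K* = 196

With a fixed-proportions technology, the cost-minimizing bundle uses no slack in either input: L/6 = K/4 = Y.
So L = 6·49 = 294 and K = 4·49 = 196.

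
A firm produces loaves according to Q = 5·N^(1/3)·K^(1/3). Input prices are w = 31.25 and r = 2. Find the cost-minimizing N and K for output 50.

Cost minimization requires the marginal rate of technical substitution to equal the input-price ratio: MP_N/MP_K = w/r.
Here MP_N/MP_K = (1/3)·(K/N)/(1/3) = (K/N). Setting this equal to 31.25/2 = 15.625 gives K = 15.625N.
Substituting into Q = 50: 5·N^(1/3)·(15.625N)^(1/3) = 50.
Solving, N = 8 and K = 125.

N* = 8, K* = 125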